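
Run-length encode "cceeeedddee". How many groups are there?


Input: cceeeedddee
Scanning for consecutive runs:
  Group 1: 'c' x 2 (positions 0-1)
  Group 2: 'e' x 4 (positions 2-5)
  Group 3: 'd' x 3 (positions 6-8)
  Group 4: 'e' x 2 (positions 9-10)
Total groups: 4

4


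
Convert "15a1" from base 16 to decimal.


Input: "15a1" in base 16
Positional expansion:
  Digit '1' (value 1) x 16^3 = 4096
  Digit '5' (value 5) x 16^2 = 1280
  Digit 'a' (value 10) x 16^1 = 160
  Digit '1' (value 1) x 16^0 = 1
Sum = 5537

5537


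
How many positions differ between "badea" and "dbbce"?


Comparing "badea" and "dbbce" position by position:
  Position 0: 'b' vs 'd' => DIFFER
  Position 1: 'a' vs 'b' => DIFFER
  Position 2: 'd' vs 'b' => DIFFER
  Position 3: 'e' vs 'c' => DIFFER
  Position 4: 'a' vs 'e' => DIFFER
Positions that differ: 5

5


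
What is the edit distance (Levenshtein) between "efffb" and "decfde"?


Computing edit distance: "efffb" -> "decfde"
DP table:
           d    e    c    f    d    e
      0    1    2    3    4    5    6
  e   1    1    1    2    3    4    5
  f   2    2    2    2    2    3    4
  f   3    3    3    3    2    3    4
  f   4    4    4    4    3    3    4
  b   5    5    5    5    4    4    4
Edit distance = dp[5][6] = 4

4


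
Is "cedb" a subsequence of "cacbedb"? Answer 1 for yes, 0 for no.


Check if "cedb" is a subsequence of "cacbedb"
Greedy scan:
  Position 0 ('c'): matches sub[0] = 'c'
  Position 1 ('a'): no match needed
  Position 2 ('c'): no match needed
  Position 3 ('b'): no match needed
  Position 4 ('e'): matches sub[1] = 'e'
  Position 5 ('d'): matches sub[2] = 'd'
  Position 6 ('b'): matches sub[3] = 'b'
All 4 characters matched => is a subsequence

1


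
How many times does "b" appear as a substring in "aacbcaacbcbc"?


Searching for "b" in "aacbcaacbcbc"
Scanning each position:
  Position 0: "a" => no
  Position 1: "a" => no
  Position 2: "c" => no
  Position 3: "b" => MATCH
  Position 4: "c" => no
  Position 5: "a" => no
  Position 6: "a" => no
  Position 7: "c" => no
  Position 8: "b" => MATCH
  Position 9: "c" => no
  Position 10: "b" => MATCH
  Position 11: "c" => no
Total occurrences: 3

3


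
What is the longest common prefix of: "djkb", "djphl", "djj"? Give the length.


Words: djkb, djphl, djj
  Position 0: all 'd' => match
  Position 1: all 'j' => match
  Position 2: ('k', 'p', 'j') => mismatch, stop
LCP = "dj" (length 2)

2


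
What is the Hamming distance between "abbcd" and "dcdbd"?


Comparing "abbcd" and "dcdbd" position by position:
  Position 0: 'a' vs 'd' => differ
  Position 1: 'b' vs 'c' => differ
  Position 2: 'b' vs 'd' => differ
  Position 3: 'c' vs 'b' => differ
  Position 4: 'd' vs 'd' => same
Total differences (Hamming distance): 4

4


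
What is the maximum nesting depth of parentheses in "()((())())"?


Input: "()((())())"
Tracking depth:
  Position 0 '(': depth becomes 1
  Position 1 ')': depth becomes 0
  Position 2 '(': depth becomes 1
  Position 3 '(': depth becomes 2
  Position 4 '(': depth becomes 3
  Position 5 ')': depth becomes 2
  Position 6 ')': depth becomes 1
  Position 7 '(': depth becomes 2
  Position 8 ')': depth becomes 1
  Position 9 ')': depth becomes 0
Maximum depth reached: 3

3


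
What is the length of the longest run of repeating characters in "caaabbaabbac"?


Input: "caaabbaabbac"
Scanning for longest run:
  Position 1 ('a'): new char, reset run to 1
  Position 2 ('a'): continues run of 'a', length=2
  Position 3 ('a'): continues run of 'a', length=3
  Position 4 ('b'): new char, reset run to 1
  Position 5 ('b'): continues run of 'b', length=2
  Position 6 ('a'): new char, reset run to 1
  Position 7 ('a'): continues run of 'a', length=2
  Position 8 ('b'): new char, reset run to 1
  Position 9 ('b'): continues run of 'b', length=2
  Position 10 ('a'): new char, reset run to 1
  Position 11 ('c'): new char, reset run to 1
Longest run: 'a' with length 3

3


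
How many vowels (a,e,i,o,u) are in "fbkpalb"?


Input: fbkpalb
Checking each character:
  'f' at position 0: consonant
  'b' at position 1: consonant
  'k' at position 2: consonant
  'p' at position 3: consonant
  'a' at position 4: vowel (running total: 1)
  'l' at position 5: consonant
  'b' at position 6: consonant
Total vowels: 1

1


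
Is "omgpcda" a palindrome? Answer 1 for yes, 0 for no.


Input: omgpcda
Reversed: adcpgmo
  Compare pos 0 ('o') with pos 6 ('a'): MISMATCH
  Compare pos 1 ('m') with pos 5 ('d'): MISMATCH
  Compare pos 2 ('g') with pos 4 ('c'): MISMATCH
Result: not a palindrome

0


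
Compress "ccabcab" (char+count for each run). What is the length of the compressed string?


Input: ccabcab
Runs:
  'c' x 2 => "c2"
  'a' x 1 => "a1"
  'b' x 1 => "b1"
  'c' x 1 => "c1"
  'a' x 1 => "a1"
  'b' x 1 => "b1"
Compressed: "c2a1b1c1a1b1"
Compressed length: 12

12


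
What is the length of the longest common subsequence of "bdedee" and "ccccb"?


LCS of "bdedee" and "ccccb"
DP table:
           c    c    c    c    b
      0    0    0    0    0    0
  b   0    0    0    0    0    1
  d   0    0    0    0    0    1
  e   0    0    0    0    0    1
  d   0    0    0    0    0    1
  e   0    0    0    0    0    1
  e   0    0    0    0    0    1
LCS length = dp[6][5] = 1

1


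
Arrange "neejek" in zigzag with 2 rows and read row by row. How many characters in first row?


Zigzag "neejek" into 2 rows:
Placing characters:
  'n' => row 0
  'e' => row 1
  'e' => row 0
  'j' => row 1
  'e' => row 0
  'k' => row 1
Rows:
  Row 0: "nee"
  Row 1: "ejk"
First row length: 3

3


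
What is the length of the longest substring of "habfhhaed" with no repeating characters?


Input: "habfhhaed"
Sliding window (track last position of each char):
  Position 0 ('h'): window [0,0] length 1 -- new best
  Position 1 ('a'): window [0,1] length 2 -- new best
  Position 2 ('b'): window [0,2] length 3 -- new best
  Position 3 ('f'): window [0,3] length 4 -- new best
  Position 4 ('h'): repeat (last at 0), move window start to 1
  Position 4 ('h'): window [1,4] length 4
  Position 5 ('h'): repeat (last at 4), move window start to 5
  Position 5 ('h'): window [5,5] length 1
  Position 6 ('a'): window [5,6] length 2
  Position 7 ('e'): window [5,7] length 3
  Position 8 ('d'): window [5,8] length 4
Longest substring with no repeats: "habf" with length 4

4


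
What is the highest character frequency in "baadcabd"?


Input: baadcabd
Character counts:
  'a': 3
  'b': 2
  'c': 1
  'd': 2
Maximum frequency: 3

3


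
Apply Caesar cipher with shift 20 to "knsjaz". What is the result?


Caesar cipher: shift "knsjaz" by 20
  'k' (pos 10) + 20 = pos 4 = 'e'
  'n' (pos 13) + 20 = pos 7 = 'h'
  's' (pos 18) + 20 = pos 12 = 'm'
  'j' (pos 9) + 20 = pos 3 = 'd'
  'a' (pos 0) + 20 = pos 20 = 'u'
  'z' (pos 25) + 20 = pos 19 = 't'
Result: ehmdut

ehmdut


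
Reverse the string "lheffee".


Input: lheffee
Reading characters right to left:
  Position 6: 'e'
  Position 5: 'e'
  Position 4: 'f'
  Position 3: 'f'
  Position 2: 'e'
  Position 1: 'h'
  Position 0: 'l'
Reversed: eeffehl

eeffehl


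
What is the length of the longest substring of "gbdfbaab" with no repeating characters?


Input: "gbdfbaab"
Sliding window (track last position of each char):
  Position 0 ('g'): window [0,0] length 1 -- new best
  Position 1 ('b'): window [0,1] length 2 -- new best
  Position 2 ('d'): window [0,2] length 3 -- new best
  Position 3 ('f'): window [0,3] length 4 -- new best
  Position 4 ('b'): repeat (last at 1), move window start to 2
  Position 4 ('b'): window [2,4] length 3
  Position 5 ('a'): window [2,5] length 4
  Position 6 ('a'): repeat (last at 5), move window start to 6
  Position 6 ('a'): window [6,6] length 1
  Position 7 ('b'): window [6,7] length 2
Longest substring with no repeats: "gbdf" with length 4

4


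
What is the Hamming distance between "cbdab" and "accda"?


Comparing "cbdab" and "accda" position by position:
  Position 0: 'c' vs 'a' => differ
  Position 1: 'b' vs 'c' => differ
  Position 2: 'd' vs 'c' => differ
  Position 3: 'a' vs 'd' => differ
  Position 4: 'b' vs 'a' => differ
Total differences (Hamming distance): 5

5


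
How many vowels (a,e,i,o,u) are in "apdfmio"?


Input: apdfmio
Checking each character:
  'a' at position 0: vowel (running total: 1)
  'p' at position 1: consonant
  'd' at position 2: consonant
  'f' at position 3: consonant
  'm' at position 4: consonant
  'i' at position 5: vowel (running total: 2)
  'o' at position 6: vowel (running total: 3)
Total vowels: 3

3


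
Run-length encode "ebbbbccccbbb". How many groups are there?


Input: ebbbbccccbbb
Scanning for consecutive runs:
  Group 1: 'e' x 1 (positions 0-0)
  Group 2: 'b' x 4 (positions 1-4)
  Group 3: 'c' x 4 (positions 5-8)
  Group 4: 'b' x 3 (positions 9-11)
Total groups: 4

4


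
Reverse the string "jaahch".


Input: jaahch
Reading characters right to left:
  Position 5: 'h'
  Position 4: 'c'
  Position 3: 'h'
  Position 2: 'a'
  Position 1: 'a'
  Position 0: 'j'
Reversed: hchaaj

hchaaj


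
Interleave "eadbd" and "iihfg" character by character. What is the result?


Interleaving "eadbd" and "iihfg":
  Position 0: 'e' from first, 'i' from second => "ei"
  Position 1: 'a' from first, 'i' from second => "ai"
  Position 2: 'd' from first, 'h' from second => "dh"
  Position 3: 'b' from first, 'f' from second => "bf"
  Position 4: 'd' from first, 'g' from second => "dg"
Result: eiaidhbfdg

eiaidhbfdg


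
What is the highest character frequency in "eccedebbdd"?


Input: eccedebbdd
Character counts:
  'b': 2
  'c': 2
  'd': 3
  'e': 3
Maximum frequency: 3

3


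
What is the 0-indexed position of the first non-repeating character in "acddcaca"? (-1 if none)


Input: acddcaca
Character frequencies:
  'a': 3
  'c': 3
  'd': 2
Scanning left to right for freq == 1:
  Position 0 ('a'): freq=3, skip
  Position 1 ('c'): freq=3, skip
  Position 2 ('d'): freq=2, skip
  Position 3 ('d'): freq=2, skip
  Position 4 ('c'): freq=3, skip
  Position 5 ('a'): freq=3, skip
  Position 6 ('c'): freq=3, skip
  Position 7 ('a'): freq=3, skip
  No unique character found => answer = -1

-1


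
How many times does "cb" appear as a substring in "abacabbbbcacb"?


Searching for "cb" in "abacabbbbcacb"
Scanning each position:
  Position 0: "ab" => no
  Position 1: "ba" => no
  Position 2: "ac" => no
  Position 3: "ca" => no
  Position 4: "ab" => no
  Position 5: "bb" => no
  Position 6: "bb" => no
  Position 7: "bb" => no
  Position 8: "bc" => no
  Position 9: "ca" => no
  Position 10: "ac" => no
  Position 11: "cb" => MATCH
Total occurrences: 1

1


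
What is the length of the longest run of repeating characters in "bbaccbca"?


Input: "bbaccbca"
Scanning for longest run:
  Position 1 ('b'): continues run of 'b', length=2
  Position 2 ('a'): new char, reset run to 1
  Position 3 ('c'): new char, reset run to 1
  Position 4 ('c'): continues run of 'c', length=2
  Position 5 ('b'): new char, reset run to 1
  Position 6 ('c'): new char, reset run to 1
  Position 7 ('a'): new char, reset run to 1
Longest run: 'b' with length 2

2


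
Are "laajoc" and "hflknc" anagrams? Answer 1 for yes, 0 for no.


Strings: "laajoc", "hflknc"
Sorted first:  aacjlo
Sorted second: cfhkln
Differ at position 0: 'a' vs 'c' => not anagrams

0


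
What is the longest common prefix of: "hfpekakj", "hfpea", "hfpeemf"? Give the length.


Words: hfpekakj, hfpea, hfpeemf
  Position 0: all 'h' => match
  Position 1: all 'f' => match
  Position 2: all 'p' => match
  Position 3: all 'e' => match
  Position 4: ('k', 'a', 'e') => mismatch, stop
LCP = "hfpe" (length 4)

4


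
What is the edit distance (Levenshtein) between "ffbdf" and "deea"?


Computing edit distance: "ffbdf" -> "deea"
DP table:
           d    e    e    a
      0    1    2    3    4
  f   1    1    2    3    4
  f   2    2    2    3    4
  b   3    3    3    3    4
  d   4    3    4    4    4
  f   5    4    4    5    5
Edit distance = dp[5][4] = 5

5


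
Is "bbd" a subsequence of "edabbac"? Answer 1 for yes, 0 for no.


Check if "bbd" is a subsequence of "edabbac"
Greedy scan:
  Position 0 ('e'): no match needed
  Position 1 ('d'): no match needed
  Position 2 ('a'): no match needed
  Position 3 ('b'): matches sub[0] = 'b'
  Position 4 ('b'): matches sub[1] = 'b'
  Position 5 ('a'): no match needed
  Position 6 ('c'): no match needed
Only matched 2/3 characters => not a subsequence

0


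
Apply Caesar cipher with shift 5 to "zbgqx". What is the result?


Caesar cipher: shift "zbgqx" by 5
  'z' (pos 25) + 5 = pos 4 = 'e'
  'b' (pos 1) + 5 = pos 6 = 'g'
  'g' (pos 6) + 5 = pos 11 = 'l'
  'q' (pos 16) + 5 = pos 21 = 'v'
  'x' (pos 23) + 5 = pos 2 = 'c'
Result: eglvc

eglvc


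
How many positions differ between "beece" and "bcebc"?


Comparing "beece" and "bcebc" position by position:
  Position 0: 'b' vs 'b' => same
  Position 1: 'e' vs 'c' => DIFFER
  Position 2: 'e' vs 'e' => same
  Position 3: 'c' vs 'b' => DIFFER
  Position 4: 'e' vs 'c' => DIFFER
Positions that differ: 3

3


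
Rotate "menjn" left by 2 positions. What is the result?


Input: "menjn", rotate left by 2
First 2 characters: "me"
Remaining characters: "njn"
Concatenate remaining + first: "njn" + "me" = "njnme"

njnme


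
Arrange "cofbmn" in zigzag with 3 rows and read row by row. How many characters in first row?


Zigzag "cofbmn" into 3 rows:
Placing characters:
  'c' => row 0
  'o' => row 1
  'f' => row 2
  'b' => row 1
  'm' => row 0
  'n' => row 1
Rows:
  Row 0: "cm"
  Row 1: "obn"
  Row 2: "f"
First row length: 2

2


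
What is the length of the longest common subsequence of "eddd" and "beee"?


LCS of "eddd" and "beee"
DP table:
           b    e    e    e
      0    0    0    0    0
  e   0    0    1    1    1
  d   0    0    1    1    1
  d   0    0    1    1    1
  d   0    0    1    1    1
LCS length = dp[4][4] = 1

1


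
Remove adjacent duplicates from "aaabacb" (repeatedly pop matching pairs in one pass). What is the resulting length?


Input: aaabacb
Stack-based adjacent duplicate removal:
  Read 'a': push. Stack: a
  Read 'a': matches stack top 'a' => pop. Stack: (empty)
  Read 'a': push. Stack: a
  Read 'b': push. Stack: ab
  Read 'a': push. Stack: aba
  Read 'c': push. Stack: abac
  Read 'b': push. Stack: abacb
Final stack: "abacb" (length 5)

5


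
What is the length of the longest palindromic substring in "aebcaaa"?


Input: "aebcaaa"
Checking substrings for palindromes:
  [4:7] "aaa" (len 3) => palindrome
  [4:6] "aa" (len 2) => palindrome
  [5:7] "aa" (len 2) => palindrome
Longest palindromic substring: "aaa" with length 3

3


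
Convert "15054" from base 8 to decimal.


Input: "15054" in base 8
Positional expansion:
  Digit '1' (value 1) x 8^4 = 4096
  Digit '5' (value 5) x 8^3 = 2560
  Digit '0' (value 0) x 8^2 = 0
  Digit '5' (value 5) x 8^1 = 40
  Digit '4' (value 4) x 8^0 = 4
Sum = 6700

6700


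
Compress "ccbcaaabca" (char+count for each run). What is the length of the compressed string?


Input: ccbcaaabca
Runs:
  'c' x 2 => "c2"
  'b' x 1 => "b1"
  'c' x 1 => "c1"
  'a' x 3 => "a3"
  'b' x 1 => "b1"
  'c' x 1 => "c1"
  'a' x 1 => "a1"
Compressed: "c2b1c1a3b1c1a1"
Compressed length: 14

14


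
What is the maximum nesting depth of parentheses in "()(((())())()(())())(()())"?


Input: "()(((())())()(())())(()())"
Tracking depth:
  Position 0 '(': depth becomes 1
  Position 1 ')': depth becomes 0
  Position 2 '(': depth becomes 1
  Position 3 '(': depth becomes 2
  Position 4 '(': depth becomes 3
  Position 5 '(': depth becomes 4
  Position 6 ')': depth becomes 3
  Position 7 ')': depth becomes 2
  Position 8 '(': depth becomes 3
  Position 9 ')': depth becomes 2
  Position 10 ')': depth becomes 1
  Position 11 '(': depth becomes 2
  Position 12 ')': depth becomes 1
  Position 13 '(': depth becomes 2
  Position 14 '(': depth becomes 3
  Position 15 ')': depth becomes 2
  Position 16 ')': depth becomes 1
  Position 17 '(': depth becomes 2
  Position 18 ')': depth becomes 1
  Position 19 ')': depth becomes 0
  Position 20 '(': depth becomes 1
  Position 21 '(': depth becomes 2
  Position 22 ')': depth becomes 1
  Position 23 '(': depth becomes 2
  Position 24 ')': depth becomes 1
  Position 25 ')': depth becomes 0
Maximum depth reached: 4

4


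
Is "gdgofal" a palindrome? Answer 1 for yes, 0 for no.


Input: gdgofal
Reversed: lafogdg
  Compare pos 0 ('g') with pos 6 ('l'): MISMATCH
  Compare pos 1 ('d') with pos 5 ('a'): MISMATCH
  Compare pos 2 ('g') with pos 4 ('f'): MISMATCH
Result: not a palindrome

0


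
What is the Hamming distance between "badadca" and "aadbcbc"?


Comparing "badadca" and "aadbcbc" position by position:
  Position 0: 'b' vs 'a' => differ
  Position 1: 'a' vs 'a' => same
  Position 2: 'd' vs 'd' => same
  Position 3: 'a' vs 'b' => differ
  Position 4: 'd' vs 'c' => differ
  Position 5: 'c' vs 'b' => differ
  Position 6: 'a' vs 'c' => differ
Total differences (Hamming distance): 5

5


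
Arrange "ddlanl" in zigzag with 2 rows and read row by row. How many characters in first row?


Zigzag "ddlanl" into 2 rows:
Placing characters:
  'd' => row 0
  'd' => row 1
  'l' => row 0
  'a' => row 1
  'n' => row 0
  'l' => row 1
Rows:
  Row 0: "dln"
  Row 1: "dal"
First row length: 3

3


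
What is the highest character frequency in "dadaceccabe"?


Input: dadaceccabe
Character counts:
  'a': 3
  'b': 1
  'c': 3
  'd': 2
  'e': 2
Maximum frequency: 3

3


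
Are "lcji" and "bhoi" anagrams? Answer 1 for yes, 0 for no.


Strings: "lcji", "bhoi"
Sorted first:  cijl
Sorted second: bhio
Differ at position 0: 'c' vs 'b' => not anagrams

0


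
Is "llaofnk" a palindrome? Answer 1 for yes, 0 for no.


Input: llaofnk
Reversed: knfoall
  Compare pos 0 ('l') with pos 6 ('k'): MISMATCH
  Compare pos 1 ('l') with pos 5 ('n'): MISMATCH
  Compare pos 2 ('a') with pos 4 ('f'): MISMATCH
Result: not a palindrome

0


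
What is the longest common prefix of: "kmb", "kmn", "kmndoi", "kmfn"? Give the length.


Words: kmb, kmn, kmndoi, kmfn
  Position 0: all 'k' => match
  Position 1: all 'm' => match
  Position 2: ('b', 'n', 'n', 'f') => mismatch, stop
LCP = "km" (length 2)

2


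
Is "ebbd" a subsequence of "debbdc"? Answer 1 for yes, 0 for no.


Check if "ebbd" is a subsequence of "debbdc"
Greedy scan:
  Position 0 ('d'): no match needed
  Position 1 ('e'): matches sub[0] = 'e'
  Position 2 ('b'): matches sub[1] = 'b'
  Position 3 ('b'): matches sub[2] = 'b'
  Position 4 ('d'): matches sub[3] = 'd'
  Position 5 ('c'): no match needed
All 4 characters matched => is a subsequence

1


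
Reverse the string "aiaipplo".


Input: aiaipplo
Reading characters right to left:
  Position 7: 'o'
  Position 6: 'l'
  Position 5: 'p'
  Position 4: 'p'
  Position 3: 'i'
  Position 2: 'a'
  Position 1: 'i'
  Position 0: 'a'
Reversed: olppiaia

olppiaia


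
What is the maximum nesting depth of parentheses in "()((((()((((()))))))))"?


Input: "()((((()((((()))))))))"
Tracking depth:
  Position 0 '(': depth becomes 1
  Position 1 ')': depth becomes 0
  Position 2 '(': depth becomes 1
  Position 3 '(': depth becomes 2
  Position 4 '(': depth becomes 3
  Position 5 '(': depth becomes 4
  Position 6 '(': depth becomes 5
  Position 7 ')': depth becomes 4
  Position 8 '(': depth becomes 5
  Position 9 '(': depth becomes 6
  Position 10 '(': depth becomes 7
  Position 11 '(': depth becomes 8
  Position 12 '(': depth becomes 9
  Position 13 ')': depth becomes 8
  Position 14 ')': depth becomes 7
  Position 15 ')': depth becomes 6
  Position 16 ')': depth becomes 5
  Position 17 ')': depth becomes 4
  Position 18 ')': depth becomes 3
  Position 19 ')': depth becomes 2
  Position 20 ')': depth becomes 1
  Position 21 ')': depth becomes 0
Maximum depth reached: 9

9


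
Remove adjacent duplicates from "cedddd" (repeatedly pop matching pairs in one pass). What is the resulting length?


Input: cedddd
Stack-based adjacent duplicate removal:
  Read 'c': push. Stack: c
  Read 'e': push. Stack: ce
  Read 'd': push. Stack: ced
  Read 'd': matches stack top 'd' => pop. Stack: ce
  Read 'd': push. Stack: ced
  Read 'd': matches stack top 'd' => pop. Stack: ce
Final stack: "ce" (length 2)

2


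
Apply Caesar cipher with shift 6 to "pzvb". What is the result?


Caesar cipher: shift "pzvb" by 6
  'p' (pos 15) + 6 = pos 21 = 'v'
  'z' (pos 25) + 6 = pos 5 = 'f'
  'v' (pos 21) + 6 = pos 1 = 'b'
  'b' (pos 1) + 6 = pos 7 = 'h'
Result: vfbh

vfbh


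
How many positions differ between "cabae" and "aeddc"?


Comparing "cabae" and "aeddc" position by position:
  Position 0: 'c' vs 'a' => DIFFER
  Position 1: 'a' vs 'e' => DIFFER
  Position 2: 'b' vs 'd' => DIFFER
  Position 3: 'a' vs 'd' => DIFFER
  Position 4: 'e' vs 'c' => DIFFER
Positions that differ: 5

5


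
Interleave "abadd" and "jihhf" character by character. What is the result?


Interleaving "abadd" and "jihhf":
  Position 0: 'a' from first, 'j' from second => "aj"
  Position 1: 'b' from first, 'i' from second => "bi"
  Position 2: 'a' from first, 'h' from second => "ah"
  Position 3: 'd' from first, 'h' from second => "dh"
  Position 4: 'd' from first, 'f' from second => "df"
Result: ajbiahdhdf

ajbiahdhdf


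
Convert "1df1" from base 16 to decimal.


Input: "1df1" in base 16
Positional expansion:
  Digit '1' (value 1) x 16^3 = 4096
  Digit 'd' (value 13) x 16^2 = 3328
  Digit 'f' (value 15) x 16^1 = 240
  Digit '1' (value 1) x 16^0 = 1
Sum = 7665

7665


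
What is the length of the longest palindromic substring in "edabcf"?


Input: "edabcf"
Checking substrings for palindromes:
  No multi-char palindromic substrings found
Longest palindromic substring: "e" with length 1

1


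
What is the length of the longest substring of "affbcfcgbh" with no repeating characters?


Input: "affbcfcgbh"
Sliding window (track last position of each char):
  Position 0 ('a'): window [0,0] length 1 -- new best
  Position 1 ('f'): window [0,1] length 2 -- new best
  Position 2 ('f'): repeat (last at 1), move window start to 2
  Position 2 ('f'): window [2,2] length 1
  Position 3 ('b'): window [2,3] length 2
  Position 4 ('c'): window [2,4] length 3 -- new best
  Position 5 ('f'): repeat (last at 2), move window start to 3
  Position 5 ('f'): window [3,5] length 3
  Position 6 ('c'): repeat (last at 4), move window start to 5
  Position 6 ('c'): window [5,6] length 2
  Position 7 ('g'): window [5,7] length 3
  Position 8 ('b'): window [5,8] length 4 -- new best
  Position 9 ('h'): window [5,9] length 5 -- new best
Longest substring with no repeats: "fcgbh" with length 5

5


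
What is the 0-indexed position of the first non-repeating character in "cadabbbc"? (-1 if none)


Input: cadabbbc
Character frequencies:
  'a': 2
  'b': 3
  'c': 2
  'd': 1
Scanning left to right for freq == 1:
  Position 0 ('c'): freq=2, skip
  Position 1 ('a'): freq=2, skip
  Position 2 ('d'): unique! => answer = 2

2


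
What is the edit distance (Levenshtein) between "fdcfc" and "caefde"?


Computing edit distance: "fdcfc" -> "caefde"
DP table:
           c    a    e    f    d    e
      0    1    2    3    4    5    6
  f   1    1    2    3    3    4    5
  d   2    2    2    3    4    3    4
  c   3    2    3    3    4    4    4
  f   4    3    3    4    3    4    5
  c   5    4    4    4    4    4    5
Edit distance = dp[5][6] = 5

5


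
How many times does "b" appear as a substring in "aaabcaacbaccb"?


Searching for "b" in "aaabcaacbaccb"
Scanning each position:
  Position 0: "a" => no
  Position 1: "a" => no
  Position 2: "a" => no
  Position 3: "b" => MATCH
  Position 4: "c" => no
  Position 5: "a" => no
  Position 6: "a" => no
  Position 7: "c" => no
  Position 8: "b" => MATCH
  Position 9: "a" => no
  Position 10: "c" => no
  Position 11: "c" => no
  Position 12: "b" => MATCH
Total occurrences: 3

3


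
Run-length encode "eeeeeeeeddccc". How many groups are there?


Input: eeeeeeeeddccc
Scanning for consecutive runs:
  Group 1: 'e' x 8 (positions 0-7)
  Group 2: 'd' x 2 (positions 8-9)
  Group 3: 'c' x 3 (positions 10-12)
Total groups: 3

3


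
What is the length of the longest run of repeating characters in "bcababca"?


Input: "bcababca"
Scanning for longest run:
  Position 1 ('c'): new char, reset run to 1
  Position 2 ('a'): new char, reset run to 1
  Position 3 ('b'): new char, reset run to 1
  Position 4 ('a'): new char, reset run to 1
  Position 5 ('b'): new char, reset run to 1
  Position 6 ('c'): new char, reset run to 1
  Position 7 ('a'): new char, reset run to 1
Longest run: 'b' with length 1

1


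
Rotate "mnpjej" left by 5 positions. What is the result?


Input: "mnpjej", rotate left by 5
First 5 characters: "mnpje"
Remaining characters: "j"
Concatenate remaining + first: "j" + "mnpje" = "jmnpje"

jmnpje


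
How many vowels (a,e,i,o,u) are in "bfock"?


Input: bfock
Checking each character:
  'b' at position 0: consonant
  'f' at position 1: consonant
  'o' at position 2: vowel (running total: 1)
  'c' at position 3: consonant
  'k' at position 4: consonant
Total vowels: 1

1


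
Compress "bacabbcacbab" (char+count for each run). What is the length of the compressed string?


Input: bacabbcacbab
Runs:
  'b' x 1 => "b1"
  'a' x 1 => "a1"
  'c' x 1 => "c1"
  'a' x 1 => "a1"
  'b' x 2 => "b2"
  'c' x 1 => "c1"
  'a' x 1 => "a1"
  'c' x 1 => "c1"
  'b' x 1 => "b1"
  'a' x 1 => "a1"
  'b' x 1 => "b1"
Compressed: "b1a1c1a1b2c1a1c1b1a1b1"
Compressed length: 22

22


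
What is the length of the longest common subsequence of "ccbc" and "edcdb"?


LCS of "ccbc" and "edcdb"
DP table:
           e    d    c    d    b
      0    0    0    0    0    0
  c   0    0    0    1    1    1
  c   0    0    0    1    1    1
  b   0    0    0    1    1    2
  c   0    0    0    1    1    2
LCS length = dp[4][5] = 2

2


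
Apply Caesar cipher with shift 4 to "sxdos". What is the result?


Caesar cipher: shift "sxdos" by 4
  's' (pos 18) + 4 = pos 22 = 'w'
  'x' (pos 23) + 4 = pos 1 = 'b'
  'd' (pos 3) + 4 = pos 7 = 'h'
  'o' (pos 14) + 4 = pos 18 = 's'
  's' (pos 18) + 4 = pos 22 = 'w'
Result: wbhsw

wbhsw


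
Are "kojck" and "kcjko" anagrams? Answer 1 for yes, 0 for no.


Strings: "kojck", "kcjko"
Sorted first:  cjkko
Sorted second: cjkko
Sorted forms match => anagrams

1


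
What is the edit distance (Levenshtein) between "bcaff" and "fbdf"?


Computing edit distance: "bcaff" -> "fbdf"
DP table:
           f    b    d    f
      0    1    2    3    4
  b   1    1    1    2    3
  c   2    2    2    2    3
  a   3    3    3    3    3
  f   4    3    4    4    3
  f   5    4    4    5    4
Edit distance = dp[5][4] = 4

4


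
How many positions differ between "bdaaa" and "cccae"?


Comparing "bdaaa" and "cccae" position by position:
  Position 0: 'b' vs 'c' => DIFFER
  Position 1: 'd' vs 'c' => DIFFER
  Position 2: 'a' vs 'c' => DIFFER
  Position 3: 'a' vs 'a' => same
  Position 4: 'a' vs 'e' => DIFFER
Positions that differ: 4

4


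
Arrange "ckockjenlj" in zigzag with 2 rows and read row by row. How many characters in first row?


Zigzag "ckockjenlj" into 2 rows:
Placing characters:
  'c' => row 0
  'k' => row 1
  'o' => row 0
  'c' => row 1
  'k' => row 0
  'j' => row 1
  'e' => row 0
  'n' => row 1
  'l' => row 0
  'j' => row 1
Rows:
  Row 0: "cokel"
  Row 1: "kcjnj"
First row length: 5

5


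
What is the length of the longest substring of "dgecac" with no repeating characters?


Input: "dgecac"
Sliding window (track last position of each char):
  Position 0 ('d'): window [0,0] length 1 -- new best
  Position 1 ('g'): window [0,1] length 2 -- new best
  Position 2 ('e'): window [0,2] length 3 -- new best
  Position 3 ('c'): window [0,3] length 4 -- new best
  Position 4 ('a'): window [0,4] length 5 -- new best
  Position 5 ('c'): repeat (last at 3), move window start to 4
  Position 5 ('c'): window [4,5] length 2
Longest substring with no repeats: "dgeca" with length 5

5


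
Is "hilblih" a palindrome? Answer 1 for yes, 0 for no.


Input: hilblih
Reversed: hilblih
  Compare pos 0 ('h') with pos 6 ('h'): match
  Compare pos 1 ('i') with pos 5 ('i'): match
  Compare pos 2 ('l') with pos 4 ('l'): match
Result: palindrome

1


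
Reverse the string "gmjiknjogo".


Input: gmjiknjogo
Reading characters right to left:
  Position 9: 'o'
  Position 8: 'g'
  Position 7: 'o'
  Position 6: 'j'
  Position 5: 'n'
  Position 4: 'k'
  Position 3: 'i'
  Position 2: 'j'
  Position 1: 'm'
  Position 0: 'g'
Reversed: ogojnkijmg

ogojnkijmg


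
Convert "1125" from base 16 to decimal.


Input: "1125" in base 16
Positional expansion:
  Digit '1' (value 1) x 16^3 = 4096
  Digit '1' (value 1) x 16^2 = 256
  Digit '2' (value 2) x 16^1 = 32
  Digit '5' (value 5) x 16^0 = 5
Sum = 4389

4389


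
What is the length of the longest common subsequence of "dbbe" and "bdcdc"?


LCS of "dbbe" and "bdcdc"
DP table:
           b    d    c    d    c
      0    0    0    0    0    0
  d   0    0    1    1    1    1
  b   0    1    1    1    1    1
  b   0    1    1    1    1    1
  e   0    1    1    1    1    1
LCS length = dp[4][5] = 1

1


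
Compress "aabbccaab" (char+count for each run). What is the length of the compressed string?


Input: aabbccaab
Runs:
  'a' x 2 => "a2"
  'b' x 2 => "b2"
  'c' x 2 => "c2"
  'a' x 2 => "a2"
  'b' x 1 => "b1"
Compressed: "a2b2c2a2b1"
Compressed length: 10

10


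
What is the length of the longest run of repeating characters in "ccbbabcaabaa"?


Input: "ccbbabcaabaa"
Scanning for longest run:
  Position 1 ('c'): continues run of 'c', length=2
  Position 2 ('b'): new char, reset run to 1
  Position 3 ('b'): continues run of 'b', length=2
  Position 4 ('a'): new char, reset run to 1
  Position 5 ('b'): new char, reset run to 1
  Position 6 ('c'): new char, reset run to 1
  Position 7 ('a'): new char, reset run to 1
  Position 8 ('a'): continues run of 'a', length=2
  Position 9 ('b'): new char, reset run to 1
  Position 10 ('a'): new char, reset run to 1
  Position 11 ('a'): continues run of 'a', length=2
Longest run: 'c' with length 2

2


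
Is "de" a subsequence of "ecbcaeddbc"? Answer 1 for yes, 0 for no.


Check if "de" is a subsequence of "ecbcaeddbc"
Greedy scan:
  Position 0 ('e'): no match needed
  Position 1 ('c'): no match needed
  Position 2 ('b'): no match needed
  Position 3 ('c'): no match needed
  Position 4 ('a'): no match needed
  Position 5 ('e'): no match needed
  Position 6 ('d'): matches sub[0] = 'd'
  Position 7 ('d'): no match needed
  Position 8 ('b'): no match needed
  Position 9 ('c'): no match needed
Only matched 1/2 characters => not a subsequence

0


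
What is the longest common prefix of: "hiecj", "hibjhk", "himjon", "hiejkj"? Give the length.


Words: hiecj, hibjhk, himjon, hiejkj
  Position 0: all 'h' => match
  Position 1: all 'i' => match
  Position 2: ('e', 'b', 'm', 'e') => mismatch, stop
LCP = "hi" (length 2)

2


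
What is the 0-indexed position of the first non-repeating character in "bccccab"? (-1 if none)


Input: bccccab
Character frequencies:
  'a': 1
  'b': 2
  'c': 4
Scanning left to right for freq == 1:
  Position 0 ('b'): freq=2, skip
  Position 1 ('c'): freq=4, skip
  Position 2 ('c'): freq=4, skip
  Position 3 ('c'): freq=4, skip
  Position 4 ('c'): freq=4, skip
  Position 5 ('a'): unique! => answer = 5

5


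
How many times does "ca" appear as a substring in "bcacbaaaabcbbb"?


Searching for "ca" in "bcacbaaaabcbbb"
Scanning each position:
  Position 0: "bc" => no
  Position 1: "ca" => MATCH
  Position 2: "ac" => no
  Position 3: "cb" => no
  Position 4: "ba" => no
  Position 5: "aa" => no
  Position 6: "aa" => no
  Position 7: "aa" => no
  Position 8: "ab" => no
  Position 9: "bc" => no
  Position 10: "cb" => no
  Position 11: "bb" => no
  Position 12: "bb" => no
Total occurrences: 1

1


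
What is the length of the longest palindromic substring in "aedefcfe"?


Input: "aedefcfe"
Checking substrings for palindromes:
  [3:8] "efcfe" (len 5) => palindrome
  [1:4] "ede" (len 3) => palindrome
  [4:7] "fcf" (len 3) => palindrome
Longest palindromic substring: "efcfe" with length 5

5


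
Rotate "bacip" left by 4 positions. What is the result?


Input: "bacip", rotate left by 4
First 4 characters: "baci"
Remaining characters: "p"
Concatenate remaining + first: "p" + "baci" = "pbaci"

pbaci


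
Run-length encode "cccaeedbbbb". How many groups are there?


Input: cccaeedbbbb
Scanning for consecutive runs:
  Group 1: 'c' x 3 (positions 0-2)
  Group 2: 'a' x 1 (positions 3-3)
  Group 3: 'e' x 2 (positions 4-5)
  Group 4: 'd' x 1 (positions 6-6)
  Group 5: 'b' x 4 (positions 7-10)
Total groups: 5

5


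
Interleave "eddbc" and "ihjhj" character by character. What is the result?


Interleaving "eddbc" and "ihjhj":
  Position 0: 'e' from first, 'i' from second => "ei"
  Position 1: 'd' from first, 'h' from second => "dh"
  Position 2: 'd' from first, 'j' from second => "dj"
  Position 3: 'b' from first, 'h' from second => "bh"
  Position 4: 'c' from first, 'j' from second => "cj"
Result: eidhdjbhcj

eidhdjbhcj


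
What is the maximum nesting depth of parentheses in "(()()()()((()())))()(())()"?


Input: "(()()()()((()())))()(())()"
Tracking depth:
  Position 0 '(': depth becomes 1
  Position 1 '(': depth becomes 2
  Position 2 ')': depth becomes 1
  Position 3 '(': depth becomes 2
  Position 4 ')': depth becomes 1
  Position 5 '(': depth becomes 2
  Position 6 ')': depth becomes 1
  Position 7 '(': depth becomes 2
  Position 8 ')': depth becomes 1
  Position 9 '(': depth becomes 2
  Position 10 '(': depth becomes 3
  Position 11 '(': depth becomes 4
  Position 12 ')': depth becomes 3
  Position 13 '(': depth becomes 4
  Position 14 ')': depth becomes 3
  Position 15 ')': depth becomes 2
  Position 16 ')': depth becomes 1
  Position 17 ')': depth becomes 0
  Position 18 '(': depth becomes 1
  Position 19 ')': depth becomes 0
  Position 20 '(': depth becomes 1
  Position 21 '(': depth becomes 2
  Position 22 ')': depth becomes 1
  Position 23 ')': depth becomes 0
  Position 24 '(': depth becomes 1
  Position 25 ')': depth becomes 0
Maximum depth reached: 4

4


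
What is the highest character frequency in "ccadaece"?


Input: ccadaece
Character counts:
  'a': 2
  'c': 3
  'd': 1
  'e': 2
Maximum frequency: 3

3


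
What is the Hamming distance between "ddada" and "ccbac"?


Comparing "ddada" and "ccbac" position by position:
  Position 0: 'd' vs 'c' => differ
  Position 1: 'd' vs 'c' => differ
  Position 2: 'a' vs 'b' => differ
  Position 3: 'd' vs 'a' => differ
  Position 4: 'a' vs 'c' => differ
Total differences (Hamming distance): 5

5


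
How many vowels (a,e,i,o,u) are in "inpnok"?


Input: inpnok
Checking each character:
  'i' at position 0: vowel (running total: 1)
  'n' at position 1: consonant
  'p' at position 2: consonant
  'n' at position 3: consonant
  'o' at position 4: vowel (running total: 2)
  'k' at position 5: consonant
Total vowels: 2

2


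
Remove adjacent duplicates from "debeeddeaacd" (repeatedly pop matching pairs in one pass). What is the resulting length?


Input: debeeddeaacd
Stack-based adjacent duplicate removal:
  Read 'd': push. Stack: d
  Read 'e': push. Stack: de
  Read 'b': push. Stack: deb
  Read 'e': push. Stack: debe
  Read 'e': matches stack top 'e' => pop. Stack: deb
  Read 'd': push. Stack: debd
  Read 'd': matches stack top 'd' => pop. Stack: deb
  Read 'e': push. Stack: debe
  Read 'a': push. Stack: debea
  Read 'a': matches stack top 'a' => pop. Stack: debe
  Read 'c': push. Stack: debec
  Read 'd': push. Stack: debecd
Final stack: "debecd" (length 6)

6


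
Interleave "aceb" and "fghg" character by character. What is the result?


Interleaving "aceb" and "fghg":
  Position 0: 'a' from first, 'f' from second => "af"
  Position 1: 'c' from first, 'g' from second => "cg"
  Position 2: 'e' from first, 'h' from second => "eh"
  Position 3: 'b' from first, 'g' from second => "bg"
Result: afcgehbg

afcgehbg


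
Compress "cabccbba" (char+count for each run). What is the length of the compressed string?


Input: cabccbba
Runs:
  'c' x 1 => "c1"
  'a' x 1 => "a1"
  'b' x 1 => "b1"
  'c' x 2 => "c2"
  'b' x 2 => "b2"
  'a' x 1 => "a1"
Compressed: "c1a1b1c2b2a1"
Compressed length: 12

12


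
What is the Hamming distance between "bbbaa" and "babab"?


Comparing "bbbaa" and "babab" position by position:
  Position 0: 'b' vs 'b' => same
  Position 1: 'b' vs 'a' => differ
  Position 2: 'b' vs 'b' => same
  Position 3: 'a' vs 'a' => same
  Position 4: 'a' vs 'b' => differ
Total differences (Hamming distance): 2

2


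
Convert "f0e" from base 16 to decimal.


Input: "f0e" in base 16
Positional expansion:
  Digit 'f' (value 15) x 16^2 = 3840
  Digit '0' (value 0) x 16^1 = 0
  Digit 'e' (value 14) x 16^0 = 14
Sum = 3854

3854


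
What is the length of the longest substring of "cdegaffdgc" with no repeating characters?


Input: "cdegaffdgc"
Sliding window (track last position of each char):
  Position 0 ('c'): window [0,0] length 1 -- new best
  Position 1 ('d'): window [0,1] length 2 -- new best
  Position 2 ('e'): window [0,2] length 3 -- new best
  Position 3 ('g'): window [0,3] length 4 -- new best
  Position 4 ('a'): window [0,4] length 5 -- new best
  Position 5 ('f'): window [0,5] length 6 -- new best
  Position 6 ('f'): repeat (last at 5), move window start to 6
  Position 6 ('f'): window [6,6] length 1
  Position 7 ('d'): window [6,7] length 2
  Position 8 ('g'): window [6,8] length 3
  Position 9 ('c'): window [6,9] length 4
Longest substring with no repeats: "cdegaf" with length 6

6


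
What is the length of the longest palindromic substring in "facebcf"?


Input: "facebcf"
Checking substrings for palindromes:
  No multi-char palindromic substrings found
Longest palindromic substring: "f" with length 1

1


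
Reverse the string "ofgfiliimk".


Input: ofgfiliimk
Reading characters right to left:
  Position 9: 'k'
  Position 8: 'm'
  Position 7: 'i'
  Position 6: 'i'
  Position 5: 'l'
  Position 4: 'i'
  Position 3: 'f'
  Position 2: 'g'
  Position 1: 'f'
  Position 0: 'o'
Reversed: kmiilifgfo

kmiilifgfo


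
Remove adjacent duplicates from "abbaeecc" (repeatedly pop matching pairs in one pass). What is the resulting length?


Input: abbaeecc
Stack-based adjacent duplicate removal:
  Read 'a': push. Stack: a
  Read 'b': push. Stack: ab
  Read 'b': matches stack top 'b' => pop. Stack: a
  Read 'a': matches stack top 'a' => pop. Stack: (empty)
  Read 'e': push. Stack: e
  Read 'e': matches stack top 'e' => pop. Stack: (empty)
  Read 'c': push. Stack: c
  Read 'c': matches stack top 'c' => pop. Stack: (empty)
Final stack: "" (length 0)

0


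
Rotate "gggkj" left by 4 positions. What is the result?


Input: "gggkj", rotate left by 4
First 4 characters: "gggk"
Remaining characters: "j"
Concatenate remaining + first: "j" + "gggk" = "jgggk"

jgggk


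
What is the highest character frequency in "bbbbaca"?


Input: bbbbaca
Character counts:
  'a': 2
  'b': 4
  'c': 1
Maximum frequency: 4

4


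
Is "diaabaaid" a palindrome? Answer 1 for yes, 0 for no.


Input: diaabaaid
Reversed: diaabaaid
  Compare pos 0 ('d') with pos 8 ('d'): match
  Compare pos 1 ('i') with pos 7 ('i'): match
  Compare pos 2 ('a') with pos 6 ('a'): match
  Compare pos 3 ('a') with pos 5 ('a'): match
Result: palindrome

1


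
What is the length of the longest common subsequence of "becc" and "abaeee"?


LCS of "becc" and "abaeee"
DP table:
           a    b    a    e    e    e
      0    0    0    0    0    0    0
  b   0    0    1    1    1    1    1
  e   0    0    1    1    2    2    2
  c   0    0    1    1    2    2    2
  c   0    0    1    1    2    2    2
LCS length = dp[4][6] = 2

2


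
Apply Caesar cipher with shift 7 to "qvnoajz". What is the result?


Caesar cipher: shift "qvnoajz" by 7
  'q' (pos 16) + 7 = pos 23 = 'x'
  'v' (pos 21) + 7 = pos 2 = 'c'
  'n' (pos 13) + 7 = pos 20 = 'u'
  'o' (pos 14) + 7 = pos 21 = 'v'
  'a' (pos 0) + 7 = pos 7 = 'h'
  'j' (pos 9) + 7 = pos 16 = 'q'
  'z' (pos 25) + 7 = pos 6 = 'g'
Result: xcuvhqg

xcuvhqg
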